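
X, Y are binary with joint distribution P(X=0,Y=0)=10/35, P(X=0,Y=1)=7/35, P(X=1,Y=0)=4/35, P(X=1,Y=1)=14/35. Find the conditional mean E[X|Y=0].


P(Y=0) = 14/35
E[X|Y=0] = (0*10 + 1*4)/14 = 4/14 = 2/7

2/7


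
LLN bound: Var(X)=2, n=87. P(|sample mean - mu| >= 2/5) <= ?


Var(Xbar) = Var(X)/n = 2/87
Chebyshev: P(|Xbar-mu| >= 2/5) <= Var(Xbar)/(2/5)^2 = (2/87)/(4/25) = 25/174

25/174


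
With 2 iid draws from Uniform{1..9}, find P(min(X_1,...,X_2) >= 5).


P(min >= 5) = P(all X_i >= 5) = (P(X_1 >= 5))^2
= (5/9)^2 = 25/81

25/81


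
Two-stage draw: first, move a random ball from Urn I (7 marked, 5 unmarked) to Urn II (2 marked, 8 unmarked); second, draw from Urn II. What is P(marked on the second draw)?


P(transfer marked) = 7/12; P(transfer unmarked) = 5/12
If marked transferred: Urn II has 3 marked of 11, so P(marked|marked moved) = 3/11
If unmarked transferred: Urn II has 2 marked of 11, so P(marked|unmarked moved) = 2/11
By total probability: P(marked) = 7/12*3/11 + 5/12*2/11 = 31/132

31/132


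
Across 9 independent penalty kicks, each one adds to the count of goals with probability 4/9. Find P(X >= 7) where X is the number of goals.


P(X>=7) = P(X=7) + P(X=8) + P(X=9)
= 1638400/43046721 + 327680/43046721 + 262144/387420489
= 17956864/387420489

17956864/387420489


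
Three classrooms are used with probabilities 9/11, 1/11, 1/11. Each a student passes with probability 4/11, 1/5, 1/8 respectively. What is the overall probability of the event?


P(A) = P(A|B1)P(B1) + P(A|B2)P(B2) + P(A|B3)P(B3)
= 4/11*9/11 + 1/5*1/11 + 1/8*1/11
= 36/121 + 1/55 + 1/88 = 1583/4840

1583/4840


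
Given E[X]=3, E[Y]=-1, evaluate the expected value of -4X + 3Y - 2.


E[-4X + 3Y - 2] = -4*E[X] + 3*E[Y] - 2
= (-4)*(3) + (3)*(-1) + (-2)
= -12 - 3 - 2 = -17

-17


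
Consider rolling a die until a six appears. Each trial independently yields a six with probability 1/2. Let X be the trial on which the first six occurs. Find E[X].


For geometric (trials until first success), E[X] = 1/p = 1/(1/2) = 2

2


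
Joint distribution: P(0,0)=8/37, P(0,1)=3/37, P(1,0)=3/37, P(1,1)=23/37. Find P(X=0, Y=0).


Read from table: P(X=0, Y=0) = 8/37

8/37


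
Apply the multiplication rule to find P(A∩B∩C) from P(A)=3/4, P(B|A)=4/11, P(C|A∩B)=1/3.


P(A∩B∩C) = P(A) * P(B|A) * P(C|A∩B)
= 3/4 * 4/11 * 1/3
= 3/11 * 1/3 = 1/11

1/11


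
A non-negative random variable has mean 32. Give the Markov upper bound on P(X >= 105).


Markov: P(X >= a) <= E[X]/a
P(X >= 105) <= 32/105

32/105


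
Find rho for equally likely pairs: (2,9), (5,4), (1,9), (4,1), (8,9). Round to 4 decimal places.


Cov(X,Y) = -1.0000, Var(X) = 6.0000, Var(Y) = 11.0400
rho = Cov/(sqrt(VarX)*sqrt(VarY)) = -0.1229

-0.1229


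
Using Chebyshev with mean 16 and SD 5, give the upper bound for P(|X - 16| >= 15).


k = 15/5 = 3
Chebyshev: P(|X-mu| >= k*sigma) <= 1/k^2 = 1/3^2 = 1/9

1/9


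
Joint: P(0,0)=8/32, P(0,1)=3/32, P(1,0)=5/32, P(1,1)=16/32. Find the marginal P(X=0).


P(X=0) = P(0,0)+P(0,1) = 8/32 + 3/32 = 11/32

11/32


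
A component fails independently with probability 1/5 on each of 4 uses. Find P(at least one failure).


P(at least one) = 1 - P(none)
P(none) = (1 - 1/5)^4 = (4/5)^4 = 256/625
P(at least one) = 1 - 256/625 = 369/625

369/625


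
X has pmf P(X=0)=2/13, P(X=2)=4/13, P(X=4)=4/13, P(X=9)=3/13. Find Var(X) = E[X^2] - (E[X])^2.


E[X] = 51/13, E[X^2] = 323/13
Var(X) = E[X^2] - (E[X])^2 = 323/13 - (51/13)^2 = 1598/169

1598/169


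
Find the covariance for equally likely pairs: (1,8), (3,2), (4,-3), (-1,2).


E[X]=7/4, E[Y]=9/4, E[XY]=0
Cov(X,Y) = E[XY] - E[X]E[Y] = 0 - 7/4*9/4 = -63/16

-63/16


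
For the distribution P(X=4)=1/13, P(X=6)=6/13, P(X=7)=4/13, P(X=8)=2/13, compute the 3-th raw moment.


E[X^3] = sum(x^3 * P(x))
= 64*1/13 + 216*6/13 + 343*4/13 + 512*2/13
= 3756/13

3756/13


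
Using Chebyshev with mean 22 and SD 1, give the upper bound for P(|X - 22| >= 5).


k = 5/1 = 5
Chebyshev: P(|X-mu| >= k*sigma) <= 1/k^2 = 1/5^2 = 1/25

1/25


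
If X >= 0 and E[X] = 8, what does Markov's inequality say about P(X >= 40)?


Markov: P(X >= a) <= E[X]/a
P(X >= 40) <= 8/40 = 1/5

1/5


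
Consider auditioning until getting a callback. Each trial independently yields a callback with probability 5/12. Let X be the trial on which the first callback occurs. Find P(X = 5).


P(X=5) = (1-p)^4 * p = (7/12)^4 * 5/12
= 2401/20736 * 5/12 = 12005/248832

12005/248832


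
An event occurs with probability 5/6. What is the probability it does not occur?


P(A') = 1 - P(A) = 1 - 5/6 = 1/6

1/6


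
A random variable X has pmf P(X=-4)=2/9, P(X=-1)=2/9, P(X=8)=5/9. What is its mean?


E[X] = sum(x * P(x))
= -4*2/9 - 1*2/9 + 8*5/9
= 10/3

10/3


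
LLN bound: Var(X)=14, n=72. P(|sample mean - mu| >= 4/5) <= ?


Var(Xbar) = Var(X)/n = 14/72
Chebyshev: P(|Xbar-mu| >= 4/5) <= Var(Xbar)/(4/5)^2 = (7/36)/(16/25) = 175/576

175/576


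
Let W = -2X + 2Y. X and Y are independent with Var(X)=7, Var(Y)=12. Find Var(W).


Independence => Cov(X,Y)=0
Var(-2X + 2Y) = (-2)^2*Var(X) + 2^2*Var(Y)
= 4*7 + 4*12 = 76

76


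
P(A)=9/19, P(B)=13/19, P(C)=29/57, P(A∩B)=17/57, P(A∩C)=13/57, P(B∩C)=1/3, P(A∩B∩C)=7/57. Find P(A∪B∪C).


P(A∪B∪C) = P(A)+P(B)+P(C) - P(AB)-P(AC)-P(BC) + P(ABC)
= 9/19+13/19+29/57 - 17/57-13/57-1/3 + 7/57
= 53/57

53/57


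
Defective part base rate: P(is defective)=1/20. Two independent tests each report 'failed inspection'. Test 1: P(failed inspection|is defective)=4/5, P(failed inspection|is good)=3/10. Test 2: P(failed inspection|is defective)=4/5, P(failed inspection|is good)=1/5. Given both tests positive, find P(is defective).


After test 1: P(+) = 4/5*1/20 + 3/10*19/20 = 13/40
P(B|+) = (1/25)/(13/40) = 8/65
After test 2 (use post1 as new prior): P(+) = 4/5*8/65 + 1/5*57/65 = 89/325
P(B|+,+) = (32/325)/(89/325) = 32/89

32/89


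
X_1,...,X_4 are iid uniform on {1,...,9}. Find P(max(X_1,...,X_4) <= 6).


P(max <= 6) = P(all X_i <= 6) = (P(X_1 <= 6))^4
= (6/9)^4 = (2/3)^4 = 16/81

16/81


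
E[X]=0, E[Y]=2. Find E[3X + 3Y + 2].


E[3X + 3Y + 2] = 3*E[X] + 3*E[Y] + 2
= (3)*(0) + (3)*(2) + (2)
= 0 + 6 + 2 = 8

8


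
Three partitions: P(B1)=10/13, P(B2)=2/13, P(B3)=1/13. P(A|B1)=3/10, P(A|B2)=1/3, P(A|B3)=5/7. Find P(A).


P(A) = P(A|B1)P(B1) + P(A|B2)P(B2) + P(A|B3)P(B3)
= 3/10*10/13 + 1/3*2/13 + 5/7*1/13
= 3/13 + 2/39 + 5/91 = 92/273

92/273


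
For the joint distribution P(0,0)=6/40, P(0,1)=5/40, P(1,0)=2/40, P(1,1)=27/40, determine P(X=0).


P(X=0) = P(0,0)+P(0,1) = 6/40 + 5/40 = 11/40

11/40


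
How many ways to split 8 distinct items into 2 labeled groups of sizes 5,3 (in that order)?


8! = 40320
Denominator: 5!=120 * 3!=6
Coefficient = 40320 / 720 = 56

56


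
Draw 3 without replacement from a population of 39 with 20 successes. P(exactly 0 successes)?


P(X=0) = C(20,0)*C(19,3) / C(39,3)
= 1*969 / 9139
= 969/9139 = 51/481

51/481


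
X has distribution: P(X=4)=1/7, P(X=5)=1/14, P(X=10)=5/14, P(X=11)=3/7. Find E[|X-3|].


E[|X-3|] = sum(g(x)*P(x))
= 1*1/7 + 2*1/14 + 7*5/14 + 8*3/7
= 87/14

87/14


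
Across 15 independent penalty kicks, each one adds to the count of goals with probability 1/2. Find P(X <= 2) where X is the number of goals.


P(X<=2) = P(X=0) + P(X=1) + P(X=2)
= 1/32768 + 15/32768 + 105/32768
= 121/32768

121/32768


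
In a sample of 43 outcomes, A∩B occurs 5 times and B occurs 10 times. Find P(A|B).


P(A|B) = P(A∩B)/P(B) = (5/43)/(10/43) = 5/10 = 1/2

1/2


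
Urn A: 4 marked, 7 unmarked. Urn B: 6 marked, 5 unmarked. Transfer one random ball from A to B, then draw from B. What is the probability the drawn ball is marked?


P(transfer marked) = 4/11; P(transfer unmarked) = 7/11
If marked transferred: Urn II has 7 marked of 12, so P(marked|marked moved) = 7/12
If unmarked transferred: Urn II has 6 marked of 12, so P(marked|unmarked moved) = 1/2
By total probability: P(marked) = 4/11*7/12 + 7/11*1/2 = 35/66

35/66


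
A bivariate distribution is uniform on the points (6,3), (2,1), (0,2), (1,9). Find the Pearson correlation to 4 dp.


Cov(X,Y) = -1.1875, Var(X) = 5.1875, Var(Y) = 9.6875
rho = Cov/(sqrt(VarX)*sqrt(VarY)) = -0.1675

-0.1675


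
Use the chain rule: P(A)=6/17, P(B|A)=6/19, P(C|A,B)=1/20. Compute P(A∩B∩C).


P(A∩B∩C) = P(A) * P(B|A) * P(C|A∩B)
= 6/17 * 6/19 * 1/20
= 36/323 * 1/20 = 9/1615

9/1615


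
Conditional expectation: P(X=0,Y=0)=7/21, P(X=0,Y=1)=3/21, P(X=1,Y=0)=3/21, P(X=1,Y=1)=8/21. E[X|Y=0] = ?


P(Y=0) = 10/21
E[X|Y=0] = (0*7 + 1*3)/10 = 3/10

3/10


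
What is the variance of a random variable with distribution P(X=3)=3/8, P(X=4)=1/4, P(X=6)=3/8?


E[X] = 35/8, E[X^2] = 167/8
Var(X) = E[X^2] - (E[X])^2 = 167/8 - (35/8)^2 = 111/64

111/64


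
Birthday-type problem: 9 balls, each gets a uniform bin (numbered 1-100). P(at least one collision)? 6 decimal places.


P(all different) = prod((100-i)/100 for i=0..8) = 0.690282
P(at least one match) = 1 - 0.690282 = 0.309718

0.309718


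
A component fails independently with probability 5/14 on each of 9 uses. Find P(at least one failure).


P(at least one) = 1 - P(none)
P(none) = (1 - 5/14)^9 = (9/14)^9 = 387420489/20661046784
P(at least one) = 1 - 387420489/20661046784 = 20273626295/20661046784

20273626295/20661046784


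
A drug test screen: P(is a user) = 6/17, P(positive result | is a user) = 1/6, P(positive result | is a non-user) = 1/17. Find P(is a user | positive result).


P(A) = P(A|B)P(B) + P(A|B')P(B') = 1/6*6/17 + 1/17*11/17 = 28/289
P(B|A) = P(A|B)P(B)/P(A) = (1/17)/(28/289) = 17/28

17/28


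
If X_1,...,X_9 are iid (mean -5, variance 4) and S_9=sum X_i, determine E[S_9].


E[S_n] = n*E[X_1] = 9*-5 = -45

-45


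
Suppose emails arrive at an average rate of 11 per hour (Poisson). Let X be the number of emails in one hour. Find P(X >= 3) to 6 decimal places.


P(X>=3) = 1 - P(X<=2) = 1 - (e^(-11)*11^0/0! + e^(-11)*11^1/1! + e^(-11)*11^2/2!)
≈ 1 - (0.0000167017 + 0.0001837187 + 0.0010104529)
= 1 - 0.0012108733 = 0.9987891267
≈ 0.998789

0.998789


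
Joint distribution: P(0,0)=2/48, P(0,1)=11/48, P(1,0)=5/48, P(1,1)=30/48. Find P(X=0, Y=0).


Read from table: P(X=0, Y=0) = 2/48 = 1/24

1/24


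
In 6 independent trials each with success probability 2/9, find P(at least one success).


P(at least one) = 1 - P(none)
P(none) = (1 - 2/9)^6 = (7/9)^6 = 117649/531441
P(at least one) = 1 - 117649/531441 = 413792/531441

413792/531441


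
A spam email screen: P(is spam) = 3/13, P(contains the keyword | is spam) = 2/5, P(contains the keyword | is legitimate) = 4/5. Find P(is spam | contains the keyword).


P(A) = P(A|B)P(B) + P(A|B')P(B') = 2/5*3/13 + 4/5*10/13 = 46/65
P(B|A) = P(A|B)P(B)/P(A) = (6/65)/(46/65) = 3/23

3/23


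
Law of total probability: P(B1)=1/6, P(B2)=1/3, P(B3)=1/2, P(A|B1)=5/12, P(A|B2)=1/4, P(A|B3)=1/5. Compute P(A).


P(A) = P(A|B1)P(B1) + P(A|B2)P(B2) + P(A|B3)P(B3)
= 5/12*1/6 + 1/4*1/3 + 1/5*1/2
= 5/72 + 1/12 + 1/10 = 91/360

91/360


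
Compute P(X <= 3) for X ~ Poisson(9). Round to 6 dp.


P(X<=3) = e^(-9)*9^0/0! + e^(-9)*9^1/1! + e^(-9)*9^2/2! + e^(-9)*9^3/3!
≈ 0.0001234098 + 0.0011106882 + 0.0049980971 + 0.0149942912
= 0.0212264863
≈ 0.021226

0.021226


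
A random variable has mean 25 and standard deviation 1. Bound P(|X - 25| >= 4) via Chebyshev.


k = 4/1 = 4
Chebyshev: P(|X-mu| >= k*sigma) <= 1/k^2 = 1/4^2 = 1/16

1/16


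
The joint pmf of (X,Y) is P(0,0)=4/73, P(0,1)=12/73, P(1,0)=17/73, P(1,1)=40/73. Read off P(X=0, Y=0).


Read from table: P(X=0, Y=0) = 4/73

4/73


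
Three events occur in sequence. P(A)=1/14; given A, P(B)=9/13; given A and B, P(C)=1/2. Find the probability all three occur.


P(A∩B∩C) = P(A) * P(B|A) * P(C|A∩B)
= 1/14 * 9/13 * 1/2
= 9/182 * 1/2 = 9/364

9/364


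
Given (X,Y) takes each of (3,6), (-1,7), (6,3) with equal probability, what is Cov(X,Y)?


E[X]=8/3, E[Y]=16/3, E[XY]=29/3
Cov(X,Y) = E[XY] - E[X]E[Y] = 29/3 - 8/3*16/3 = -41/9

-41/9


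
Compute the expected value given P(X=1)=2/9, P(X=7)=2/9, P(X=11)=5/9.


E[X] = sum(x * P(x))
= 1*2/9 + 7*2/9 + 11*5/9
= 71/9

71/9


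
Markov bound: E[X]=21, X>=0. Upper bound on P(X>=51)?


Markov: P(X >= a) <= E[X]/a
P(X >= 51) <= 21/51 = 7/17

7/17


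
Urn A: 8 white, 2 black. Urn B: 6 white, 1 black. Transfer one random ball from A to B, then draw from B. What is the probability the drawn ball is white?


P(transfer white) = 8/10 = 4/5; P(transfer black) = 1/5
If white transferred: Urn II has 7 white of 8, so P(white|white moved) = 7/8
If black transferred: Urn II has 6 white of 8, so P(white|black moved) = 3/4
By total probability: P(white) = 4/5*7/8 + 1/5*3/4 = 17/20

17/20


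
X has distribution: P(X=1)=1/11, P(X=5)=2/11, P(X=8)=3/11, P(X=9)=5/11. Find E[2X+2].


E[2X+2] = sum(g(x)*P(x))
= 4*1/11 + 12*2/11 + 18*3/11 + 20*5/11
= 182/11

182/11


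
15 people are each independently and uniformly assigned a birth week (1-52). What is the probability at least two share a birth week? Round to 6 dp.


P(all different) = prod((52-i)/52 for i=0..14) = 0.106626
P(at least one match) = 1 - 0.106626 = 0.893374

0.893374


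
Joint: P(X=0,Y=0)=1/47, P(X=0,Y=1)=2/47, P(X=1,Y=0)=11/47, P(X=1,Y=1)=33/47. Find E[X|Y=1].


P(Y=1) = 35/47
E[X|Y=1] = (0*2 + 1*33)/35 = 33/35

33/35


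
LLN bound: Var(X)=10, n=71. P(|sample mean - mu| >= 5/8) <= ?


Var(Xbar) = Var(X)/n = 10/71
Chebyshev: P(|Xbar-mu| >= 5/8) <= Var(Xbar)/(5/8)^2 = (10/71)/(25/64) = 128/355

128/355


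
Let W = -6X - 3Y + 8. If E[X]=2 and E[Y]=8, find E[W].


E[-6X - 3Y + 8] = -6*E[X] - 3*E[Y] + 8
= (-6)*(2) + (-3)*(8) + (8)
= -12 - 24 + 8 = -28

-28


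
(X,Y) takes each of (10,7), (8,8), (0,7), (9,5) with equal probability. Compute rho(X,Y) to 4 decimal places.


Cov(X,Y) = -0.8125, Var(X) = 15.6875, Var(Y) = 1.1875
rho = Cov/(sqrt(VarX)*sqrt(VarY)) = -0.1882

-0.1882


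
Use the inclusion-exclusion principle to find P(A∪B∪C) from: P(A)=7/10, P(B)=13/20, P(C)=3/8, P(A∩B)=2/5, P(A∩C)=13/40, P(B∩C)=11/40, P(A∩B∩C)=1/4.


P(A∪B∪C) = P(A)+P(B)+P(C) - P(AB)-P(AC)-P(BC) + P(ABC)
= 7/10+13/20+3/8 - 2/5-13/40-11/40 + 1/4
= 39/40

39/40


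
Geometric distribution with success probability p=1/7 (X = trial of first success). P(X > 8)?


P(X > 8) = P(first 8 trials all fail) = (1-p)^8 = (6/7)^8 = 1679616/5764801

1679616/5764801


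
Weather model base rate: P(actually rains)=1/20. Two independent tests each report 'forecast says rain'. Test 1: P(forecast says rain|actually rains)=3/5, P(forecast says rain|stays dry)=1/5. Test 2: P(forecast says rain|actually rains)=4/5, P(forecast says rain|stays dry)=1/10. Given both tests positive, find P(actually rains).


After test 1: P(+) = 3/5*1/20 + 1/5*19/20 = 11/50
P(B|+) = (3/100)/(11/50) = 3/22
After test 2 (use post1 as new prior): P(+) = 4/5*3/22 + 1/10*19/22 = 43/220
P(B|+,+) = (6/55)/(43/220) = 24/43

24/43


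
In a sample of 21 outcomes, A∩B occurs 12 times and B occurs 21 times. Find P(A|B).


P(A|B) = P(A∩B)/P(B) = (12/21)/(21/21) = 12/21 = 4/7

4/7


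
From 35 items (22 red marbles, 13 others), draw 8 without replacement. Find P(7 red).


P(X=7) = C(22,7)*C(13,1) / C(35,8)
= 170544*13 / 23535820
= 2217072/23535820 = 2964/31465

2964/31465


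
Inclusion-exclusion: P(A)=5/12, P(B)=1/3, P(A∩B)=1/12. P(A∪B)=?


P(A∪B) = P(A) + P(B) - P(A∩B)
= 5/12 + 1/3 - 1/12 = 2/3

2/3


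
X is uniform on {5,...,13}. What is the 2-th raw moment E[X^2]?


E[X^2] = (1/9) * sum(x^2 for x=5..13)
= 789/9 = 263/3

263/3


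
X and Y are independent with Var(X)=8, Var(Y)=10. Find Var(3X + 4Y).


Independence => Cov(X,Y)=0
Var(3X + 4Y) = 3^2*Var(X) + 4^2*Var(Y)
= 9*8 + 16*10 = 232

232


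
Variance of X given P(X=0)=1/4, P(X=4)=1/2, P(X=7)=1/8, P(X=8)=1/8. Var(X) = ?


E[X] = 31/8, E[X^2] = 177/8
Var(X) = E[X^2] - (E[X])^2 = 177/8 - (31/8)^2 = 455/64

455/64


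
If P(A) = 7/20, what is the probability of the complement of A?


P(A') = 1 - P(A) = 1 - 7/20 = 13/20

13/20


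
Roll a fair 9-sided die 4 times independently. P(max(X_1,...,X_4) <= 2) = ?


P(max <= 2) = P(all X_i <= 2) = (P(X_1 <= 2))^4
= (2/9)^4 = 16/6561

16/6561


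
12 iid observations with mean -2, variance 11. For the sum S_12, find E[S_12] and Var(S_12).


E[S_n] = n*mu = 12*-2 = -24
Var(S_n) = n*sigma^2 = 12*11 = 132

E[S_12]=-24, Var(S_12)=132


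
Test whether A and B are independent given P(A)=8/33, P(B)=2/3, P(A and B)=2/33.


P(A)*P(B) = 8/33*2/3 = 16/99
P(A∩B) = 2/33 != 16/99, so not independent

No, A and B are not independent


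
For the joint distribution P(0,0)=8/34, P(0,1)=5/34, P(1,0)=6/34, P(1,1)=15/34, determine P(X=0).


P(X=0) = P(0,0)+P(0,1) = 8/34 + 5/34 = 13/34

13/34


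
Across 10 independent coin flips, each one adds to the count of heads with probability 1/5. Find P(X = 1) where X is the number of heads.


P(X=1) = C(10,1) * p^1 * (1-p)^9
= 10 * 1/5 * 262144/1953125
= 524288/1953125

524288/1953125


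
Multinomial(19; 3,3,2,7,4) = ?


19! = 121645100408832000
Denominator: 3!=6 * 3!=6 * 2!=2 * 7!=5040 * 4!=24
Coefficient = 121645100408832000 / 8709120 = 13967553600

13967553600


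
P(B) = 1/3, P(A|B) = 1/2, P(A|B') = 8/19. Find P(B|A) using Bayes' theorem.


P(A) = P(A|B)P(B) + P(A|B')P(B') = 1/2*1/3 + 8/19*2/3 = 17/38
P(B|A) = P(A|B)P(B)/P(A) = (1/6)/(17/38) = 19/51

19/51


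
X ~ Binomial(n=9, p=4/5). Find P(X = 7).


P(X=7) = C(9,7) * p^7 * (1-p)^2
= 36 * 16384/78125 * 1/25
= 589824/1953125

589824/1953125


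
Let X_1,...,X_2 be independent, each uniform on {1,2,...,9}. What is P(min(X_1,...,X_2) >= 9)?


P(min >= 9) = P(all X_i >= 9) = (P(X_1 >= 9))^2
= (1/9)^2 = 1/81

1/81


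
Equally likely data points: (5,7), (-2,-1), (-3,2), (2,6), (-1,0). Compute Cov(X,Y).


E[X]=1/5, E[Y]=14/5, E[XY]=43/5
Cov(X,Y) = E[XY] - E[X]E[Y] = 43/5 - 1/5*14/5 = 201/25

201/25


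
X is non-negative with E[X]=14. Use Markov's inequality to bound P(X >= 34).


Markov: P(X >= a) <= E[X]/a
P(X >= 34) <= 14/34 = 7/17

7/17


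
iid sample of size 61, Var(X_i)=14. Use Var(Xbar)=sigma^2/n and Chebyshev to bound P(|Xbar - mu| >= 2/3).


Var(Xbar) = Var(X)/n = 14/61
Chebyshev: P(|Xbar-mu| >= 2/3) <= Var(Xbar)/(2/3)^2 = (14/61)/(4/9) = 63/122

63/122


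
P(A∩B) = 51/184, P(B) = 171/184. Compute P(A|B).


P(A|B) = P(A∩B)/P(B) = (51/184)/(171/184) = 51/171 = 17/57

17/57


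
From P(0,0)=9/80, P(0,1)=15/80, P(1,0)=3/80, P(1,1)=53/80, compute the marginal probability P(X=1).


P(X=1) = P(1,0)+P(1,1) = 3/80 + 53/80 = 56/80 = 7/10

7/10


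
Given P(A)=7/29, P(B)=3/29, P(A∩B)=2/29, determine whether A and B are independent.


P(A)*P(B) = 7/29*3/29 = 21/841
P(A∩B) = 2/29 != 21/841, so not independent

No, A and B are not independent


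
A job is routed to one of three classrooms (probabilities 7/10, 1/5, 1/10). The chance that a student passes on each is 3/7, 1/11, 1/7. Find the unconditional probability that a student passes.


P(A) = P(A|B1)P(B1) + P(A|B2)P(B2) + P(A|B3)P(B3)
= 3/7*7/10 + 1/11*1/5 + 1/7*1/10
= 3/10 + 1/55 + 1/70 = 128/385

128/385


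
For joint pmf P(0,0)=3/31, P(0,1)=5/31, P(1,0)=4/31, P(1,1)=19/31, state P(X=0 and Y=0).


Read from table: P(X=0, Y=0) = 3/31

3/31


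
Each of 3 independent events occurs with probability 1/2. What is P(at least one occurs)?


P(at least one) = 1 - P(none)
P(none) = (1 - 1/2)^3 = (1/2)^3 = 1/8
P(at least one) = 1 - 1/8 = 7/8

7/8


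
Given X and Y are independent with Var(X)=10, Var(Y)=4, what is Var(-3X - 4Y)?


Independence => Cov(X,Y)=0
Var(-3X - 4Y) = (-3)^2*Var(X) + (-4)^2*Var(Y)
= 9*10 + 16*4 = 154

154


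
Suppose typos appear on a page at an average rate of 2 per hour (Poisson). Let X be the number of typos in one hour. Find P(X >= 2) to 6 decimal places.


P(X>=2) = 1 - P(X<=1) = 1 - (e^(-2)*2^0/0! + e^(-2)*2^1/1!)
≈ 1 - (0.1353352832 + 0.2706705665)
= 1 - 0.4060058497 = 0.5939941503
≈ 0.593994

0.593994


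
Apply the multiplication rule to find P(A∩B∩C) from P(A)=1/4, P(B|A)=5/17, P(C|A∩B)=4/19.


P(A∩B∩C) = P(A) * P(B|A) * P(C|A∩B)
= 1/4 * 5/17 * 4/19
= 5/68 * 4/19 = 5/323

5/323


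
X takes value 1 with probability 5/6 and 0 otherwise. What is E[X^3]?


For Bernoulli: X in {0,1}
E[X^3] = 0^3*(1-5/6) + 1^3*5/6 = 5/6

5/6


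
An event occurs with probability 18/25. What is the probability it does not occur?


P(A') = 1 - P(A) = 1 - 18/25 = 7/25

7/25


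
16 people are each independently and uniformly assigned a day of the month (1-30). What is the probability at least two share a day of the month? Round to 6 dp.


P(all different) = prod((30-i)/30 for i=0..15) = 0.007068
P(at least one match) = 1 - 0.007068 = 0.992932

0.992932


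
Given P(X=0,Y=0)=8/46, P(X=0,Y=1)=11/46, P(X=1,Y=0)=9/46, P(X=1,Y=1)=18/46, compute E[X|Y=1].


P(Y=1) = 29/46
E[X|Y=1] = (0*11 + 1*18)/29 = 18/29

18/29


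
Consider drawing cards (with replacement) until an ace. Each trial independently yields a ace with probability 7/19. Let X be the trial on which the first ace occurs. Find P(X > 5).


P(X > 5) = P(first 5 trials all fail) = (1-p)^5 = (12/19)^5 = 248832/2476099

248832/2476099


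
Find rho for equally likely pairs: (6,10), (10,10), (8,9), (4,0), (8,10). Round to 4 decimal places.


Cov(X,Y) = 6.2400, Var(X) = 4.1600, Var(Y) = 15.3600
rho = Cov/(sqrt(VarX)*sqrt(VarY)) = 0.7806

0.7806


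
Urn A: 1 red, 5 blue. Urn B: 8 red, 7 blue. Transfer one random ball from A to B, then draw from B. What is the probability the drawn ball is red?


P(transfer red) = 1/6; P(transfer blue) = 5/6
If red transferred: Urn II has 9 red of 16, so P(red|red moved) = 9/16
If blue transferred: Urn II has 8 red of 16, so P(red|blue moved) = 1/2
By total probability: P(red) = 1/6*9/16 + 5/6*1/2 = 49/96

49/96


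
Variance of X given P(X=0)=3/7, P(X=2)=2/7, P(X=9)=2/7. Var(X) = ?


E[X] = 22/7, E[X^2] = 170/7
Var(X) = E[X^2] - (E[X])^2 = 170/7 - (22/7)^2 = 706/49

706/49


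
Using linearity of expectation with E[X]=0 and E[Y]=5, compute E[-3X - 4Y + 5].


E[-3X - 4Y + 5] = -3*E[X] - 4*E[Y] + 5
= (-3)*(0) + (-4)*(5) + (5)
= 0 - 20 + 5 = -15

-15


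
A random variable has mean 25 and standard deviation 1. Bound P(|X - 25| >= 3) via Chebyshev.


k = 3/1 = 3
Chebyshev: P(|X-mu| >= k*sigma) <= 1/k^2 = 1/3^2 = 1/9

1/9


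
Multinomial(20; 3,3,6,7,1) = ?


20! = 2432902008176640000
Denominator: 3!=6 * 3!=6 * 6!=720 * 7!=5040 * 1!=1
Coefficient = 2432902008176640000 / 130636800 = 18623404800

18623404800


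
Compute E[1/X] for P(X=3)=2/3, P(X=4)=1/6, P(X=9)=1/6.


E[1/X] = sum(g(x)*P(x))
= 1/3*2/3 + 1/4*1/6 + 1/9*1/6
= 61/216

61/216


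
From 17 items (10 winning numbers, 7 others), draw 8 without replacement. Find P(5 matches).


P(X=5) = C(10,5)*C(7,3) / C(17,8)
= 252*35 / 24310
= 8820/24310 = 882/2431

882/2431


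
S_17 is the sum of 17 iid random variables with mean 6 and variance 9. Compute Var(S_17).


By independence, Var(S_n) = n*Var(X_1) = 17*9 = 153

153


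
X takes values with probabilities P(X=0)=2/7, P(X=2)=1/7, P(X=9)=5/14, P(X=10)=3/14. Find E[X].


E[X] = sum(x * P(x))
= 0*2/7 + 2*1/7 + 9*5/14 + 10*3/14
= 79/14

79/14


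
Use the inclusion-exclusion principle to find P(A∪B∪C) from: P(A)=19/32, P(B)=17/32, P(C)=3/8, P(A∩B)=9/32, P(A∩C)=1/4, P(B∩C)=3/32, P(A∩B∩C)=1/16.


P(A∪B∪C) = P(A)+P(B)+P(C) - P(AB)-P(AC)-P(BC) + P(ABC)
= 19/32+17/32+3/8 - 9/32-1/4-3/32 + 1/16
= 15/16

15/16


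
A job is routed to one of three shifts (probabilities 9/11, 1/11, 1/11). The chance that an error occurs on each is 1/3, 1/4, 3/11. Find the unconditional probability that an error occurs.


P(A) = P(A|B1)P(B1) + P(A|B2)P(B2) + P(A|B3)P(B3)
= 1/3*9/11 + 1/4*1/11 + 3/11*1/11
= 3/11 + 1/44 + 3/121 = 155/484

155/484


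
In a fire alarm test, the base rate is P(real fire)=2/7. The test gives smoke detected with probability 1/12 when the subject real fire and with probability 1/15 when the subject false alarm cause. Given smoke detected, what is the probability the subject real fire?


P(A) = P(A|B)P(B) + P(A|B')P(B') = 1/12*2/7 + 1/15*5/7 = 1/14
P(B|A) = P(A|B)P(B)/P(A) = (1/42)/(1/14) = 1/3

1/3


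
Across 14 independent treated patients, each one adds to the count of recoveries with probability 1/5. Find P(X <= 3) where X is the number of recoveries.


P(X<=3) = P(X=0) + P(X=1) + P(X=2) + P(X=3)
= 268435456/6103515625 + 939524096/6103515625 + 1526726656/6103515625 + 1526726656/6103515625
= 4261412864/6103515625

4261412864/6103515625


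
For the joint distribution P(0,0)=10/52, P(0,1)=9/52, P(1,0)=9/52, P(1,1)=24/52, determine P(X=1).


P(X=1) = P(1,0)+P(1,1) = 9/52 + 24/52 = 33/52

33/52


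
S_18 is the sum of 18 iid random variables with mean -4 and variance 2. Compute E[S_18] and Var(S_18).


E[S_n] = n*mu = 18*-4 = -72
Var(S_n) = n*sigma^2 = 18*2 = 36

E[S_18]=-72, Var(S_18)=36


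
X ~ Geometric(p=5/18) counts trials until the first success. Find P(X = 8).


P(X=8) = (1-p)^7 * p = (13/18)^7 * 5/18
= 62748517/612220032 * 5/18 = 313742585/11019960576

313742585/11019960576


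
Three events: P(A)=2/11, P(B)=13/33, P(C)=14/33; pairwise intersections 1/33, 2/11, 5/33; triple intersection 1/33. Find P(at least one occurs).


P(A∪B∪C) = P(A)+P(B)+P(C) - P(AB)-P(AC)-P(BC) + P(ABC)
= 2/11+13/33+14/33 - 1/33-2/11-5/33 + 1/33
= 2/3

2/3


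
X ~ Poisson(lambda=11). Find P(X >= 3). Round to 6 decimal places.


P(X>=3) = 1 - P(X<=2) = 1 - (e^(-11)*11^0/0! + e^(-11)*11^1/1! + e^(-11)*11^2/2!)
≈ 1 - (0.0000167017 + 0.0001837187 + 0.0010104529)
= 1 - 0.0012108733 = 0.9987891267
≈ 0.998789

0.998789


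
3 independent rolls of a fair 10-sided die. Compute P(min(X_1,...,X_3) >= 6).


P(min >= 6) = P(all X_i >= 6) = (P(X_1 >= 6))^3
= (5/10)^3 = (1/2)^3 = 1/8

1/8


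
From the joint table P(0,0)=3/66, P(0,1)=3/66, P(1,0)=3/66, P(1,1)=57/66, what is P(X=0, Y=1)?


Read from table: P(X=0, Y=1) = 3/66 = 1/22

1/22


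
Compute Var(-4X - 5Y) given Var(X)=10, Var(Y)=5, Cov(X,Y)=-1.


Var(-4X - 5Y) = (-4)^2*Var(X) + (-5)^2*Var(Y) + 2*(-4)*(-5)*Cov(X,Y)
= 16*10 + 25*5 + 40*(-1)
= 160 + 125 - 40 = 245

245


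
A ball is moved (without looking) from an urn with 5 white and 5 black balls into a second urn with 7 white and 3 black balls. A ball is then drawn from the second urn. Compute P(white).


P(transfer white) = 5/10 = 1/2; P(transfer black) = 1/2
If white transferred: Urn II has 8 white of 11, so P(white|white moved) = 8/11
If black transferred: Urn II has 7 white of 11, so P(white|black moved) = 7/11
By total probability: P(white) = 1/2*8/11 + 1/2*7/11 = 15/22

15/22


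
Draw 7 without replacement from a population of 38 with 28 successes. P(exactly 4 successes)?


P(X=4) = C(28,4)*C(10,3) / C(38,7)
= 20475*120 / 12620256
= 2457000/12620256 = 102375/525844

102375/525844


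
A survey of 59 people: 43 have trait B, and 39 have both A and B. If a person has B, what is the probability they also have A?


P(A|B) = P(A∩B)/P(B) = (39/59)/(43/59) = 39/43

39/43


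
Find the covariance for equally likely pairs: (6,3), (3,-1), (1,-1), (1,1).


E[X]=11/4, E[Y]=1/2, E[XY]=15/4
Cov(X,Y) = E[XY] - E[X]E[Y] = 15/4 - 11/4*1/2 = 19/8

19/8


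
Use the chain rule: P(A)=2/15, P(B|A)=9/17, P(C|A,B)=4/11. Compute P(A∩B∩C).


P(A∩B∩C) = P(A) * P(B|A) * P(C|A∩B)
= 2/15 * 9/17 * 4/11
= 6/85 * 4/11 = 24/935

24/935


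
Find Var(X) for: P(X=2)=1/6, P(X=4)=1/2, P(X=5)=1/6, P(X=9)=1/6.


E[X] = 14/3, E[X^2] = 79/3
Var(X) = E[X^2] - (E[X])^2 = 79/3 - (14/3)^2 = 41/9

41/9


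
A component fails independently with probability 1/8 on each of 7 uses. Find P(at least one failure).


P(at least one) = 1 - P(none)
P(none) = (1 - 1/8)^7 = (7/8)^7 = 823543/2097152
P(at least one) = 1 - 823543/2097152 = 1273609/2097152

1273609/2097152


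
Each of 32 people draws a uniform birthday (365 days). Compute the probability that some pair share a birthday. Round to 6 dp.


P(all different) = prod((365-i)/365 for i=0..31) = 0.246652
P(at least one match) = 1 - 0.246652 = 0.753348

0.753348


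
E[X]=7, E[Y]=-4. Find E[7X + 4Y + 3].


E[7X + 4Y + 3] = 7*E[X] + 4*E[Y] + 3
= (7)*(7) + (4)*(-4) + (3)
= 49 - 16 + 3 = 36

36


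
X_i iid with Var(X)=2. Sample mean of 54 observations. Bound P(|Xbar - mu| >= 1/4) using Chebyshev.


Var(Xbar) = Var(X)/n = 2/54
Chebyshev: P(|Xbar-mu| >= 1/4) <= Var(Xbar)/(1/4)^2 = (1/27)/(1/16) = 16/27

16/27


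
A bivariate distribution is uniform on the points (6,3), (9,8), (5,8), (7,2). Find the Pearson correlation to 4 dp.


Cov(X,Y) = 0.5625, Var(X) = 2.1875, Var(Y) = 7.6875
rho = Cov/(sqrt(VarX)*sqrt(VarY)) = 0.1372

0.1372


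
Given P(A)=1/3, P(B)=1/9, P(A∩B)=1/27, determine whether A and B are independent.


P(A)*P(B) = 1/3*1/9 = 1/27
P(A∩B) = 1/27, which equals P(A)P(B), so independent

Yes, A and B are independent


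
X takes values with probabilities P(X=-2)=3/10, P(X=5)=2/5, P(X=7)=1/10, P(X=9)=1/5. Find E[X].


E[X] = sum(x * P(x))
= -2*3/10 + 5*2/5 + 7*1/10 + 9*1/5
= 39/10

39/10


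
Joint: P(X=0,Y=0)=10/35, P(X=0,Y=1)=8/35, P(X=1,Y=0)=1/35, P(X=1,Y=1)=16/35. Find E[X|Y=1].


P(Y=1) = 24/35
E[X|Y=1] = (0*8 + 1*16)/24 = 16/24 = 2/3

2/3


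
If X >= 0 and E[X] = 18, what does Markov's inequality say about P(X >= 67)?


Markov: P(X >= a) <= E[X]/a
P(X >= 67) <= 18/67

18/67


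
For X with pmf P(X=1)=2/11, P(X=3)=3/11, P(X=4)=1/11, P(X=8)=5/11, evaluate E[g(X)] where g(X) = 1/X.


E[1/X] = sum(g(x)*P(x))
= 1*2/11 + 1/3*3/11 + 1/4*1/11 + 1/8*5/11
= 31/88

31/88


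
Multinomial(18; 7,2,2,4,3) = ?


18! = 6402373705728000
Denominator: 7!=5040 * 2!=2 * 2!=2 * 4!=24 * 3!=6
Coefficient = 6402373705728000 / 2903040 = 2205403200

2205403200


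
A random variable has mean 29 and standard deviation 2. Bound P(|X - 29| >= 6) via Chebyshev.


k = 6/2 = 3
Chebyshev: P(|X-mu| >= k*sigma) <= 1/k^2 = 1/3^2 = 1/9

1/9


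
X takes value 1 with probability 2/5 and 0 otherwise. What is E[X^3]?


For Bernoulli: X in {0,1}
E[X^3] = 0^3*(1-2/5) + 1^3*2/5 = 2/5

2/5


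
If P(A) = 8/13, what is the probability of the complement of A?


P(A') = 1 - P(A) = 1 - 8/13 = 5/13

5/13


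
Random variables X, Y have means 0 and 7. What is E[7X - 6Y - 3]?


E[7X - 6Y - 3] = 7*E[X] - 6*E[Y] - 3
= (7)*(0) + (-6)*(7) + (-3)
= 0 - 42 - 3 = -45

-45


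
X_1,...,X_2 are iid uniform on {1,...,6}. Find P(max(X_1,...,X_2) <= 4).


P(max <= 4) = P(all X_i <= 4) = (P(X_1 <= 4))^2
= (4/6)^2 = (2/3)^2 = 4/9

4/9


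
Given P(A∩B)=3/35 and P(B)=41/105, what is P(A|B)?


P(A|B) = P(A∩B)/P(B) = (9/105)/(41/105) = 9/41

9/41


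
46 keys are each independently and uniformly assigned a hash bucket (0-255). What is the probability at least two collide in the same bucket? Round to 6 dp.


P(all different) = prod((256-i)/256 for i=0..45) = 0.013483
P(at least one match) = 1 - 0.013483 = 0.986517

0.986517


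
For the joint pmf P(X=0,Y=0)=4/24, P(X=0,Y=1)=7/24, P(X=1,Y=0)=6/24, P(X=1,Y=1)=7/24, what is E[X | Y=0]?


P(Y=0) = 10/24
E[X|Y=0] = (0*4 + 1*6)/10 = 6/10 = 3/5

3/5


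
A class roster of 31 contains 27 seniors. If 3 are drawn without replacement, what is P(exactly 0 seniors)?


P(X=0) = C(27,0)*C(4,3) / C(31,3)
= 1*4 / 4495
= 4/4495

4/4495


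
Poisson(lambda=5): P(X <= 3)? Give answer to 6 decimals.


P(X<=3) = e^(-5)*5^0/0! + e^(-5)*5^1/1! + e^(-5)*5^2/2! + e^(-5)*5^3/3!
≈ 0.0067379470 + 0.0336897350 + 0.0842243375 + 0.1403738958
= 0.2650259153
≈ 0.265026

0.265026


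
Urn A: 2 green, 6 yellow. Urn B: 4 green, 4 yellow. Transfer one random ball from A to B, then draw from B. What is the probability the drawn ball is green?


P(transfer green) = 2/8 = 1/4; P(transfer yellow) = 3/4
If green transferred: Urn II has 5 green of 9, so P(green|green moved) = 5/9
If yellow transferred: Urn II has 4 green of 9, so P(green|yellow moved) = 4/9
By total probability: P(green) = 1/4*5/9 + 3/4*4/9 = 17/36

17/36


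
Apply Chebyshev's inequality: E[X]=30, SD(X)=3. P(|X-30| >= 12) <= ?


k = 12/3 = 4
Chebyshev: P(|X-mu| >= k*sigma) <= 1/k^2 = 1/4^2 = 1/16

1/16


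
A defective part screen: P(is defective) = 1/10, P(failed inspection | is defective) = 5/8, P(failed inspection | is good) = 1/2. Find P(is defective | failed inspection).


P(A) = P(A|B)P(B) + P(A|B')P(B') = 5/8*1/10 + 1/2*9/10 = 41/80
P(B|A) = P(A|B)P(B)/P(A) = (1/16)/(41/80) = 5/41

5/41


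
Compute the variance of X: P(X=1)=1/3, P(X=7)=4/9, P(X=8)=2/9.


E[X] = 47/9, E[X^2] = 109/3
Var(X) = E[X^2] - (E[X])^2 = 109/3 - (47/9)^2 = 734/81

734/81


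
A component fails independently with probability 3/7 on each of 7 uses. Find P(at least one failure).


P(at least one) = 1 - P(none)
P(none) = (1 - 3/7)^7 = (4/7)^7 = 16384/823543
P(at least one) = 1 - 16384/823543 = 807159/823543

807159/823543


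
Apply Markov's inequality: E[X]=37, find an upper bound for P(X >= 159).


Markov: P(X >= a) <= E[X]/a
P(X >= 159) <= 37/159

37/159


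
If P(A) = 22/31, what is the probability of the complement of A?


P(A') = 1 - P(A) = 1 - 22/31 = 9/31

9/31


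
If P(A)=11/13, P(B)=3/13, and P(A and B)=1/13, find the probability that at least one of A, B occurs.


P(A∪B) = P(A) + P(B) - P(A∩B)
= 11/13 + 3/13 - 1/13 = 1

1


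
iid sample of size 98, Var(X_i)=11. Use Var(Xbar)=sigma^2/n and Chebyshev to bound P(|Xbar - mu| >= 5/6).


Var(Xbar) = Var(X)/n = 11/98
Chebyshev: P(|Xbar-mu| >= 5/6) <= Var(Xbar)/(5/6)^2 = (11/98)/(25/36) = 198/1225

198/1225


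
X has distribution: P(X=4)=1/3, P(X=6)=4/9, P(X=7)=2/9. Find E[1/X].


E[1/X] = sum(g(x)*P(x))
= 1/4*1/3 + 1/6*4/9 + 1/7*2/9
= 143/756

143/756


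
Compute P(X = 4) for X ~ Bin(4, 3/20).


P(X=4) = C(4,4) * p^4 * (1-p)^0
= 1 * 81/160000 * 1
= 81/160000

81/160000


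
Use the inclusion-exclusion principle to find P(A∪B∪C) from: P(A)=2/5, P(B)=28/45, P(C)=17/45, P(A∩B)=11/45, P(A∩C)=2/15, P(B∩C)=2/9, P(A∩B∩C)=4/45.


P(A∪B∪C) = P(A)+P(B)+P(C) - P(AB)-P(AC)-P(BC) + P(ABC)
= 2/5+28/45+17/45 - 11/45-2/15-2/9 + 4/45
= 8/9

8/9


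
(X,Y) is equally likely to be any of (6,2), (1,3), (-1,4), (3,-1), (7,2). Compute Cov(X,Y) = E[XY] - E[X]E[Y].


E[X]=16/5, E[Y]=2, E[XY]=22/5
Cov(X,Y) = E[XY] - E[X]E[Y] = 22/5 - 16/5*2 = -2

-2


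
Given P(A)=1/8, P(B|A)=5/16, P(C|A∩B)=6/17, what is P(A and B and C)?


P(A∩B∩C) = P(A) * P(B|A) * P(C|A∩B)
= 1/8 * 5/16 * 6/17
= 5/128 * 6/17 = 15/1088

15/1088


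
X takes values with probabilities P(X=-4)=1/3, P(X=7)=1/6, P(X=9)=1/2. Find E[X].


E[X] = sum(x * P(x))
= -4*1/3 + 7*1/6 + 9*1/2
= 13/3

13/3


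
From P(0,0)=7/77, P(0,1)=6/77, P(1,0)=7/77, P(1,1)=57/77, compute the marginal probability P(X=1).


P(X=1) = P(1,0)+P(1,1) = 7/77 + 57/77 = 64/77

64/77


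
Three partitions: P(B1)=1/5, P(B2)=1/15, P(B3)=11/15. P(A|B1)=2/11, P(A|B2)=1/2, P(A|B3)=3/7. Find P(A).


P(A) = P(A|B1)P(B1) + P(A|B2)P(B2) + P(A|B3)P(B3)
= 2/11*1/5 + 1/2*1/15 + 3/7*11/15
= 2/55 + 1/30 + 11/35 = 887/2310

887/2310


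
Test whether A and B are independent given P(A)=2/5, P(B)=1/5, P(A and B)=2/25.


P(A)*P(B) = 2/5*1/5 = 2/25
P(A∩B) = 2/25, which equals P(A)P(B), so independent

Yes, A and B are independent


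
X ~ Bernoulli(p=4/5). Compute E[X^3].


For Bernoulli: X in {0,1}
E[X^3] = 0^3*(1-4/5) + 1^3*4/5 = 4/5

4/5


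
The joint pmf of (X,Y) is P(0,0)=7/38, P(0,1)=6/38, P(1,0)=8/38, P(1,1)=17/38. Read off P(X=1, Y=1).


Read from table: P(X=1, Y=1) = 17/38

17/38


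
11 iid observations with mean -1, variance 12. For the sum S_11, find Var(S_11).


By independence, Var(S_n) = n*Var(X_1) = 11*12 = 132

132


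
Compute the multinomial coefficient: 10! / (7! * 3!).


10! = 3628800
Denominator: 7!=5040 * 3!=6
Coefficient = 3628800 / 30240 = 120

120


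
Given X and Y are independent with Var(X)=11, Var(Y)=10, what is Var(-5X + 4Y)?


Independence => Cov(X,Y)=0
Var(-5X + 4Y) = (-5)^2*Var(X) + 4^2*Var(Y)
= 25*11 + 16*10 = 435

435


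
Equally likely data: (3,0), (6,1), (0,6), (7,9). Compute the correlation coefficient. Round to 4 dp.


Cov(X,Y) = 1.2500, Var(X) = 7.5000, Var(Y) = 13.5000
rho = Cov/(sqrt(VarX)*sqrt(VarY)) = 0.1242

0.1242


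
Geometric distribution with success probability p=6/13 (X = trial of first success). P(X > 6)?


P(X > 6) = P(first 6 trials all fail) = (1-p)^6 = (7/13)^6 = 117649/4826809

117649/4826809


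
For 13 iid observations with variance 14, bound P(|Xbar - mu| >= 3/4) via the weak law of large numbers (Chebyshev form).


Var(Xbar) = Var(X)/n = 14/13
Chebyshev: P(|Xbar-mu| >= 3/4) <= Var(Xbar)/(3/4)^2 = (14/13)/(9/16) = 224/117
Bound exceeds 1, so trivial bound: 1

1


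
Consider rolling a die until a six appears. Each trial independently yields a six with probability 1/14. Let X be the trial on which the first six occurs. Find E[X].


For geometric (trials until first success), E[X] = 1/p = 1/(1/14) = 14

14


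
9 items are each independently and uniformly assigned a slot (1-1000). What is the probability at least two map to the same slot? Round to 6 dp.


P(all different) = prod((1000-i)/1000 for i=0..8) = 0.964541
P(at least one match) = 1 - 0.964541 = 0.035459

0.035459


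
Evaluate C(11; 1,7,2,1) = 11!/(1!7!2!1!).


11! = 39916800
Denominator: 1!=1 * 7!=5040 * 2!=2 * 1!=1
Coefficient = 39916800 / 10080 = 3960

3960


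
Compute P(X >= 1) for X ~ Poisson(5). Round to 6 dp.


P(X>=1) = 1 - P(X<=0) = 1 - (e^(-5)*5^0/0!)
≈ 1 - 0.0067379470 = 0.9932620530
≈ 0.993262

0.993262


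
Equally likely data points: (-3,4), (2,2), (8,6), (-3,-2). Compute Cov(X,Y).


E[X]=1, E[Y]=5/2, E[XY]=23/2
Cov(X,Y) = E[XY] - E[X]E[Y] = 23/2 - 1*5/2 = 9

9


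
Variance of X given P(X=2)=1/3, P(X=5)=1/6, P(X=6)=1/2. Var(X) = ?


E[X] = 9/2, E[X^2] = 47/2
Var(X) = E[X^2] - (E[X])^2 = 47/2 - (9/2)^2 = 13/4

13/4


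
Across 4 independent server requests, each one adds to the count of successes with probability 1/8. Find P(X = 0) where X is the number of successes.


P(X=0) = C(4,0) * p^0 * (1-p)^4
= 1 * 1 * 2401/4096
= 2401/4096

2401/4096


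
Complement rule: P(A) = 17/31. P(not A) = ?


P(A') = 1 - P(A) = 1 - 17/31 = 14/31

14/31


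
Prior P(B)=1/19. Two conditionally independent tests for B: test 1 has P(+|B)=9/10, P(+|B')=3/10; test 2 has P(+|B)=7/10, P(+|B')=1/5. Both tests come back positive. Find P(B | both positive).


After test 1: P(+) = 9/10*1/19 + 3/10*18/19 = 63/190
P(B|+) = (9/190)/(63/190) = 1/7
After test 2 (use post1 as new prior): P(+) = 7/10*1/7 + 1/5*6/7 = 19/70
P(B|+,+) = (1/10)/(19/70) = 7/19

7/19


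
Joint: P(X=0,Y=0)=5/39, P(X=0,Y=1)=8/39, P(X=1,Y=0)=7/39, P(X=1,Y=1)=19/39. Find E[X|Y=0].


P(Y=0) = 12/39
E[X|Y=0] = (0*5 + 1*7)/12 = 7/12

7/12


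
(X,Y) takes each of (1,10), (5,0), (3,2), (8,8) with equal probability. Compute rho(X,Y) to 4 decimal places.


Cov(X,Y) = -1.2500, Var(X) = 6.6875, Var(Y) = 17.0000
rho = Cov/(sqrt(VarX)*sqrt(VarY)) = -0.1172

-0.1172


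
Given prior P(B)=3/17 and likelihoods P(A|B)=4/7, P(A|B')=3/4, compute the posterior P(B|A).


P(A) = P(A|B)P(B) + P(A|B')P(B') = 4/7*3/17 + 3/4*14/17 = 171/238
P(B|A) = P(A|B)P(B)/P(A) = (12/119)/(171/238) = 8/57

8/57
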